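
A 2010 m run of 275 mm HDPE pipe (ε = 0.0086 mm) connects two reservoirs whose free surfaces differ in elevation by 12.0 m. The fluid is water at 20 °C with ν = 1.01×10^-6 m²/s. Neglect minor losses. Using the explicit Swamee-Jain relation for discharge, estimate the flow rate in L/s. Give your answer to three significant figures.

Swamee-Jain (Type II): Q = -0.965·√(gD⁵h_f/L)·ln[ε/(3.7D) + √(3.17ν²L/(gD³h_f))]
√(gD⁵h_f/L) = √(9.81·0.275⁵·12.0/2010) = 0.009598
ε/(3.7D) = 8.45×10^-6; √(3.17ν²L/(gD³h_f)) = 5.15×10^-5
Q = -0.965·0.009598·ln(5.998×10^-5) = 0.09004 m³/s
Check: V = 1.52 m/s, Re = 4.13×10^5, f = 0.01398, h_f = 12.0 m ≈ 12.0 m ✓

Q ≈ 90.0 L/s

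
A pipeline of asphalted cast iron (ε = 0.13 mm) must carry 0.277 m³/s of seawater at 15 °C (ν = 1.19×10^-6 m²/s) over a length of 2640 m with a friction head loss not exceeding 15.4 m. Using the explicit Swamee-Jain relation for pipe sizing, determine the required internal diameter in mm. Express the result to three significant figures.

D ≈ 452 mm

Swamee-Jain (Type III): D = 0.66·[ε^1.25·(LQ²/(gh_f))^4.75 + ν·Q^9.4·(L/(gh_f))^5.2]^0.04
LQ²/(gh_f) = 1.341; L/(gh_f) = 17.47
Term 1 = ε^1.25·(…)^4.75 = 5.59×10^-5; Term 2 = ν·Q^9.4·(…)^5.2 = 1.97×10^-5
D = 0.66·(5.59×10^-5 + 1.97×10^-5)^0.04 = 0.4515 m = 452 mm
Check: V = 1.73 m/s, Re = 6.56×10^5, f = 0.01599, h_f = 14.3 m ≈ 15.4 m ✓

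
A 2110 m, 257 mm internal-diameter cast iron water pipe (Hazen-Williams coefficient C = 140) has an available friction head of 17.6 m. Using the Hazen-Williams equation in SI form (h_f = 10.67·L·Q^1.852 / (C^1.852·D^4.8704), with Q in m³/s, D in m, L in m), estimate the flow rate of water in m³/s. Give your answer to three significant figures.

Q ≈ 0.0826 m³/s

Rearranging: Q = [h_f·C^1.852·D^4.8704 / (10.67·L)]^(1/1.852)
Q = [17.6·140^1.852·0.257^4.8704 / (10.67·2110)]^0.540 = 0.08256 m³/s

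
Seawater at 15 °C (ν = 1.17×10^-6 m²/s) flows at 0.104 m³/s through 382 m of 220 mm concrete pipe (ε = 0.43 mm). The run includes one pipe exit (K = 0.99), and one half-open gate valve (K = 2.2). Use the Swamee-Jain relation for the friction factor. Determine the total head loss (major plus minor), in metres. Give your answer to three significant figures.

H_L ≈ 17.0 m

V = 4Q/(πD²) = 2.736 m/s; V²/2g = 0.3815 m
Re = 5.14×10^5, ε/D = 0.00195 → f = 0.02375 (Swamee-Jain)
Major: h_f = f(L/D)·V²/2g = 0.02375·1736·0.3815 = 15.73 m
Minor: ΣK = 3.19; h_m = ΣK·V²/2g = 1.217 m
Total H_L = 15.73 + 1.217 = 16.95 m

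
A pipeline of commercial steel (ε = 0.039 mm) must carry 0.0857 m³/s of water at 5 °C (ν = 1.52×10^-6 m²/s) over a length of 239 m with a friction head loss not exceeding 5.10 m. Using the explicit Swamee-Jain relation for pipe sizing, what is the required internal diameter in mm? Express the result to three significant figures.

Swamee-Jain (Type III): D = 0.66·[ε^1.25·(LQ²/(gh_f))^4.75 + ν·Q^9.4·(L/(gh_f))^5.2]^0.04
LQ²/(gh_f) = 0.03508; L/(gh_f) = 4.777
Term 1 = ε^1.25·(…)^4.75 = 3.79×10^-13; Term 2 = ν·Q^9.4·(…)^5.2 = 4.82×10^-13
D = 0.66·(3.79×10^-13 + 4.82×10^-13)^0.04 = 0.2172 m = 217 mm
Check: V = 2.31 m/s, Re = 3.30×10^5, f = 0.01597, h_f = 4.79 m ≈ 5.10 m ✓

D ≈ 217 mm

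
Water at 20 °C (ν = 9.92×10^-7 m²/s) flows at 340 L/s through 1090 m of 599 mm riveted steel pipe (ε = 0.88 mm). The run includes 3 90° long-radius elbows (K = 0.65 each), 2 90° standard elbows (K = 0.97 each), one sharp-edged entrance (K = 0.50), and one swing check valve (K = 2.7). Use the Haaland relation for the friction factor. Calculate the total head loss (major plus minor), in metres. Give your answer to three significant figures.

V = 4Q/(πD²) = 1.207 m/s; V²/2g = 0.07419 m
Re = 7.29×10^5, ε/D = 0.00147 → f = 0.02193 (Haaland)
Major: h_f = f(L/D)·V²/2g = 0.02193·1820·0.07419 = 2.961 m
Minor: ΣK = 7.09; h_m = ΣK·V²/2g = 0.5260 m
Total H_L = 2.961 + 0.5260 = 3.487 m

H_L ≈ 3.49 m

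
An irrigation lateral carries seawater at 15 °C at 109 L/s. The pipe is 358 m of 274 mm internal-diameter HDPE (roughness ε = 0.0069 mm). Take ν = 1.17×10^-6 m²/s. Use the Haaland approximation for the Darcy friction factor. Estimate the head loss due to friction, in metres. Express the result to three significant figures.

V = 4Q/(πD²) = 4·0.109/(π·0.274²) = 1.849 m/s
Re = VD/ν = 1.849·0.274/1.17×10^-6 = 4.33×10^5 → turbulent
ε/D = 0.0069/274 = 2.52×10^-5
Haaland: f = 0.01368
h_f = f(L/D)V²/(2g) = 0.01368·(358/0.274)·1.849²/(2·9.81) = 3.113 m

h_f ≈ 3.11 m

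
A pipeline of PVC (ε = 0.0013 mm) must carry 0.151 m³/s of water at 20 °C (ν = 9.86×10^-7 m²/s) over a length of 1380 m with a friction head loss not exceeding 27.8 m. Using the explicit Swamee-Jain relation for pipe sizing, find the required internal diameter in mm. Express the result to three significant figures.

D ≈ 261 mm

Swamee-Jain (Type III): D = 0.66·[ε^1.25·(LQ²/(gh_f))^4.75 + ν·Q^9.4·(L/(gh_f))^5.2]^0.04
LQ²/(gh_f) = 0.1154; L/(gh_f) = 5.060
Term 1 = ε^1.25·(…)^4.75 = 1.54×10^-12; Term 2 = ν·Q^9.4·(…)^5.2 = 8.67×10^-11
D = 0.66·(1.54×10^-12 + 8.67×10^-11)^0.04 = 0.2614 m = 261 mm
Check: V = 2.81 m/s, Re = 7.46×10^5, f = 0.01231, h_f = 26.2 m ≈ 27.8 m ✓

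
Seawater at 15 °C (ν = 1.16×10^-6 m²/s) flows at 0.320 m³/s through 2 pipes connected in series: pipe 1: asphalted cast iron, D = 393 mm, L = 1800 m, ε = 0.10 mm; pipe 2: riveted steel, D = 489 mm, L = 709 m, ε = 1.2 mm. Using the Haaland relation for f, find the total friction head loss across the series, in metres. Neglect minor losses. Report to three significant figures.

Pipe 1: V = 2.638 m/s, Re = 8.94×10^5, ε/D = 2.54×10^-4, f = 0.01525, h_1 = f(L/D)V²/2g = 24.77 m
Pipe 2: V = 1.704 m/s, Re = 7.18×10^5, ε/D = 0.00245, f = 0.02499, h_2 = f(L/D)V²/2g = 5.362 m
Series → Q common, losses add: H = Σh = 30.13 m

H ≈ 30.1 m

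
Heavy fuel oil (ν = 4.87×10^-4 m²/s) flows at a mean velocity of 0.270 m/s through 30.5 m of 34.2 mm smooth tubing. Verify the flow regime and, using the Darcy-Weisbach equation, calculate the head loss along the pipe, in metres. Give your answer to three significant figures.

h_f ≈ 11.2 m

Re = VD/ν = 0.270·0.03420/4.87×10^-4 = 19.0 → laminar (Re < 2300)
f = 64/Re = 3.375
h_f = f(L/D)V²/(2g) = 3.375·(30.5/0.03420)·0.270²/(2·9.81) = 11.18 m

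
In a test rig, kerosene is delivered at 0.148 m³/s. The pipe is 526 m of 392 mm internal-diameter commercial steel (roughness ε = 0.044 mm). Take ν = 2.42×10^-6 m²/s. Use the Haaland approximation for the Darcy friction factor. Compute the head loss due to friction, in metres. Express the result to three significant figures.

h_f ≈ 1.68 m

V = 4Q/(πD²) = 4·0.148/(π·0.392²) = 1.226 m/s
Re = VD/ν = 1.226·0.392/2.42×10^-6 = 1.99×10^5 → turbulent
ε/D = 0.044/392 = 1.12×10^-4
Haaland: f = 0.01629
h_f = f(L/D)V²/(2g) = 0.01629·(526/0.392)·1.226²/(2·9.81) = 1.676 m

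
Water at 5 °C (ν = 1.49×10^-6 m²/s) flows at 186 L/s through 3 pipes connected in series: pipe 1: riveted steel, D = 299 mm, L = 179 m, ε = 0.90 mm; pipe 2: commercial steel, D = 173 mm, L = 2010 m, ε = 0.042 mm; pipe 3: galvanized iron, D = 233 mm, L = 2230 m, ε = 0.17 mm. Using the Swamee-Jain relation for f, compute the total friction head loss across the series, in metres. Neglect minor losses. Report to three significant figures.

Pipe 1: V = 2.649 m/s, Re = 5.32×10^5, ε/D = 0.00301, f = 0.02655, h_1 = f(L/D)V²/2g = 5.685 m
Pipe 2: V = 7.913 m/s, Re = 9.19×10^5, ε/D = 2.43×10^-4, f = 0.01528, h_2 = f(L/D)V²/2g = 566.7 m
Pipe 3: V = 4.362 m/s, Re = 6.82×10^5, ε/D = 7.30×10^-4, f = 0.01888, h_3 = f(L/D)V²/2g = 175.2 m
Series → Q common, losses add: H = Σh = 747.6 m

H ≈ 748 m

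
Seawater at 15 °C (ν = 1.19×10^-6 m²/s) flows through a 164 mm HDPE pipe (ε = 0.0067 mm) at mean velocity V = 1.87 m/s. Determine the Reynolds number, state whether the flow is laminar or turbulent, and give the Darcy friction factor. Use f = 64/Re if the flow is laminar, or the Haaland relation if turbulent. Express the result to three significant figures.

Re = VD/ν = 1.870·0.164/1.19×10^-6 = 2.58×10^5
Re > 4000 → turbulent; ε/D = 4.09×10^-5
Haaland: f = 0.01508

Re ≈ 2.58×10^5; turbulent; f ≈ 0.0151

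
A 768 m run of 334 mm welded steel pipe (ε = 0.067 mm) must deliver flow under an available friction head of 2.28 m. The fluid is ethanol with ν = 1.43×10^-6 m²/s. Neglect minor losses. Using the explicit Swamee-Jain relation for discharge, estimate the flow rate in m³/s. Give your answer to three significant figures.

Swamee-Jain (Type II): Q = -0.965·√(gD⁵h_f/L)·ln[ε/(3.7D) + √(3.17ν²L/(gD³h_f))]
√(gD⁵h_f/L) = √(9.81·0.334⁵·2.28/768) = 0.01100
ε/(3.7D) = 5.42×10^-5; √(3.17ν²L/(gD³h_f)) = 7.73×10^-5
Q = -0.965·0.01100·ln(1.315×10^-4) = 0.09488 m³/s
Check: V = 1.08 m/s, Re = 2.53×10^5, f = 0.01664, h_f = 2.29 m ≈ 2.28 m ✓

Q ≈ 0.0949 m³/s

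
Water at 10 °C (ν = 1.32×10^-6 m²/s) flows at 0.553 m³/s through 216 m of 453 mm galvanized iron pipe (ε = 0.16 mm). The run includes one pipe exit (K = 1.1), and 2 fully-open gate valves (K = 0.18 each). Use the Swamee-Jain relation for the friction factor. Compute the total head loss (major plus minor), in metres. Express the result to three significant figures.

V = 4Q/(πD²) = 3.431 m/s; V²/2g = 0.6000 m
Re = 1.18×10^6, ε/D = 3.53×10^-4 → f = 0.01612 (Swamee-Jain)
Major: h_f = f(L/D)·V²/2g = 0.01612·476.8·0.6000 = 4.611 m
Minor: ΣK = 1.46; h_m = ΣK·V²/2g = 0.8761 m
Total H_L = 4.611 + 0.8761 = 5.487 m

H_L ≈ 5.49 m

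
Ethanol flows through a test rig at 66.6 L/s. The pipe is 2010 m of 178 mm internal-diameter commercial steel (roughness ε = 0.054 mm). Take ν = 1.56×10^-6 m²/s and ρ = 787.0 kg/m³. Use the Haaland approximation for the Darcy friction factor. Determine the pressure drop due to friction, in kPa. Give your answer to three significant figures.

V = 4Q/(πD²) = 4·0.0666/(π·0.178²) = 2.676 m/s
Re = VD/ν = 2.676·0.178/1.56×10^-6 = 3.05×10^5 → turbulent
ε/D = 0.054/178 = 3.03×10^-4
Haaland: f = 0.01680
h_f = f(L/D)V²/(2g) = 0.01680·(2010/0.178)·2.676²/(2·9.81) = 69.25 m
Δp = ρg·h_f = 787.0·9.81·69.25 = 534.7 kPa

Δp ≈ 535 kPa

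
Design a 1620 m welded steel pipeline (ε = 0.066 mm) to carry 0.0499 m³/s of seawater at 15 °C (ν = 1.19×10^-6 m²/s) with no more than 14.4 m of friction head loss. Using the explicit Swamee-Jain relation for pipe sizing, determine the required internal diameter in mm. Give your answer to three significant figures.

D ≈ 213 mm

Swamee-Jain (Type III): D = 0.66·[ε^1.25·(LQ²/(gh_f))^4.75 + ν·Q^9.4·(L/(gh_f))^5.2]^0.04
LQ²/(gh_f) = 0.02856; L/(gh_f) = 11.47
Term 1 = ε^1.25·(…)^4.75 = 2.75×10^-13; Term 2 = ν·Q^9.4·(…)^5.2 = 2.22×10^-13
D = 0.66·(2.75×10^-13 + 2.22×10^-13)^0.04 = 0.2125 m = 213 mm
Check: V = 1.41 m/s, Re = 2.51×10^5, f = 0.01743, h_f = 13.4 m ≈ 14.4 m ✓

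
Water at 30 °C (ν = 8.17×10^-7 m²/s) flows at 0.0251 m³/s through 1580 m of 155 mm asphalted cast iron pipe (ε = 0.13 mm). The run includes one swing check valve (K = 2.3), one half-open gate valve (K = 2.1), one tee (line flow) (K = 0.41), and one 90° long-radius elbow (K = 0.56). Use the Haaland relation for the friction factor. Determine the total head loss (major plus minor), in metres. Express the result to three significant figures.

V = 4Q/(πD²) = 1.330 m/s; V²/2g = 0.09019 m
Re = 2.52×10^5, ε/D = 8.39×10^-4 → f = 0.01998 (Haaland)
Major: h_f = f(L/D)·V²/2g = 0.01998·10194·0.09019 = 18.37 m
Minor: ΣK = 5.37; h_m = ΣK·V²/2g = 0.4843 m
Total H_L = 18.37 + 0.4843 = 18.85 m

H_L ≈ 18.9 m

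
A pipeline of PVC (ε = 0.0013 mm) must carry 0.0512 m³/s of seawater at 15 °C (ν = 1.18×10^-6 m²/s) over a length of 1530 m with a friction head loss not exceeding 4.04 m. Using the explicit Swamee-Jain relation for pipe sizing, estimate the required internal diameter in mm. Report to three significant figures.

D ≈ 267 mm

Swamee-Jain (Type III): D = 0.66·[ε^1.25·(LQ²/(gh_f))^4.75 + ν·Q^9.4·(L/(gh_f))^5.2]^0.04
LQ²/(gh_f) = 0.1012; L/(gh_f) = 38.60
Term 1 = ε^1.25·(…)^4.75 = 8.26×10^-13; Term 2 = ν·Q^9.4·(…)^5.2 = 1.55×10^-10
D = 0.66·(8.26×10^-13 + 1.55×10^-10)^0.04 = 0.2674 m = 267 mm
Check: V = 0.911 m/s, Re = 2.07×10^5, f = 0.01548, h_f = 3.75 m ≈ 4.04 m ✓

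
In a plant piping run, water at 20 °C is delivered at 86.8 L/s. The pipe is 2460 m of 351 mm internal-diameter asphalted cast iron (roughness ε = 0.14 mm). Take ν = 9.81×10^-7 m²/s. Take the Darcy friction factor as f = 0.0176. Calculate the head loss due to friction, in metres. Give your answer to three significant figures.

h_f ≈ 5.06 m

V = 4Q/(πD²) = 4·0.0868/(π·0.351²) = 0.8970 m/s
h_f = f(L/D)V²/(2g) = 0.01760·(2460/0.351)·0.8970²/(2·9.81) = 5.059 m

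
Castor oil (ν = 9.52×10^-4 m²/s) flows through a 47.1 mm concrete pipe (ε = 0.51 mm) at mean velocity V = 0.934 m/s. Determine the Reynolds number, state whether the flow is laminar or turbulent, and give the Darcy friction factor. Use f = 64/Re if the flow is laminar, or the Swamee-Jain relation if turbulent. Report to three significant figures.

Re = VD/ν = 0.9340·0.0471/9.52×10^-4 = 46.2
Re < 2300 → laminar → f = 64/Re = 1.385

Re ≈ 46.2; laminar; f = 64/Re ≈ 1.38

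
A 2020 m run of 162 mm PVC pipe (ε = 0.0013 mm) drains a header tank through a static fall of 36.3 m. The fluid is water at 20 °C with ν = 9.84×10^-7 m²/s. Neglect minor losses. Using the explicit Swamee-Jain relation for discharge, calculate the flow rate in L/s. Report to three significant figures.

Q ≈ 41.2 L/s

Swamee-Jain (Type II): Q = -0.965·√(gD⁵h_f/L)·ln[ε/(3.7D) + √(3.17ν²L/(gD³h_f))]
√(gD⁵h_f/L) = √(9.81·0.162⁵·36.3/2020) = 0.004435
ε/(3.7D) = 2.17×10^-6; √(3.17ν²L/(gD³h_f)) = 6.40×10^-5
Q = -0.965·0.004435·ln(6.616×10^-5) = 0.04119 m³/s
Check: V = 2.00 m/s, Re = 3.29×10^5, f = 0.01423, h_f = 36.1 m ≈ 36.3 m ✓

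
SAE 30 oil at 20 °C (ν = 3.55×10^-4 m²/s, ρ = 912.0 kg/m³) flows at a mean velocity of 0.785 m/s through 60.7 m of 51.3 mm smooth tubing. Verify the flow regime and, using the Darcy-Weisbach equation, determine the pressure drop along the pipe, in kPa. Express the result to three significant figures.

Δp ≈ 188 kPa

Re = VD/ν = 0.785·0.05130/3.55×10^-4 = 113 → laminar (Re < 2300)
f = 64/Re = 0.5642
h_f = f(L/D)V²/(2g) = 0.5642·(60.7/0.05130)·0.785²/(2·9.81) = 20.97 m
Δp = ρg·h_f = 912.0·9.81·20.97 = 187.6 kPa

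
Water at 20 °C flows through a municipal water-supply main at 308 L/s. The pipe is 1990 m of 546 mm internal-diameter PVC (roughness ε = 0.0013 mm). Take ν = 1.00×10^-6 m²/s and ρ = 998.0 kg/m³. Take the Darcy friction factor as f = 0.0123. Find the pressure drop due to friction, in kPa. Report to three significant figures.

Δp ≈ 38.7 kPa

V = 4Q/(πD²) = 4·0.308/(π·0.546²) = 1.315 m/s
h_f = f(L/D)V²/(2g) = 0.01230·(1990/0.546)·1.315²/(2·9.81) = 3.954 m
Δp = ρg·h_f = 998.0·9.81·3.954 = 38.71 kPa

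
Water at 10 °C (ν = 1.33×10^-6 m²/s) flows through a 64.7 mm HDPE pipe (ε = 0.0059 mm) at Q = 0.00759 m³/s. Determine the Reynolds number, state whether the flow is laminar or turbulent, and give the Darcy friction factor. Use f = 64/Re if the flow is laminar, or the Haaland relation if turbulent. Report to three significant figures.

Re ≈ 1.12×10^5; turbulent; f ≈ 0.0178

V = 4Q/(πD²) = 2.309 m/s
Re = VD/ν = 2.309·0.0647/1.33×10^-6 = 1.12×10^5
Re > 4000 → turbulent; ε/D = 9.12×10^-5
Haaland: f = 0.01783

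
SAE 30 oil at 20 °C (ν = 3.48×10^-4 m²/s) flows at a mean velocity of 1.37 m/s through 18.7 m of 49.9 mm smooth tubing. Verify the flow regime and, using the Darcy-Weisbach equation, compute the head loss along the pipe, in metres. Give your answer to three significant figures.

Re = VD/ν = 1.37·0.04990/3.48×10^-4 = 196 → laminar (Re < 2300)
f = 64/Re = 0.3258
h_f = f(L/D)V²/(2g) = 0.3258·(18.7/0.04990)·1.37²/(2·9.81) = 11.68 m

h_f ≈ 11.7 m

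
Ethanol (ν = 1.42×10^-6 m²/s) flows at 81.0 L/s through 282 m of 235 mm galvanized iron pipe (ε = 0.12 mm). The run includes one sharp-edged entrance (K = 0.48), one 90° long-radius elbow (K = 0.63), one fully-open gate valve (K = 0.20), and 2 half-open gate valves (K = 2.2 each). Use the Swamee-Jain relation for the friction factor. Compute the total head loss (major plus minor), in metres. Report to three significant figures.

V = 4Q/(πD²) = 1.867 m/s; V²/2g = 0.1778 m
Re = 3.09×10^5, ε/D = 5.11×10^-4 → f = 0.01835 (Swamee-Jain)
Major: h_f = f(L/D)·V²/2g = 0.01835·1200·0.1778 = 3.915 m
Minor: ΣK = 5.71; h_m = ΣK·V²/2g = 1.015 m
Total H_L = 3.915 + 1.015 = 4.930 m

H_L ≈ 4.93 m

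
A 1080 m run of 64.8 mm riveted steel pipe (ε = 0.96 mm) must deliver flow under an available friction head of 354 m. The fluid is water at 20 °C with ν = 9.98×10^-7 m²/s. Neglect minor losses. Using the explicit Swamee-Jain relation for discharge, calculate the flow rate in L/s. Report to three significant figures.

Q ≈ 10.2 L/s

Swamee-Jain (Type II): Q = -0.965·√(gD⁵h_f/L)·ln[ε/(3.7D) + √(3.17ν²L/(gD³h_f))]
√(gD⁵h_f/L) = √(9.81·0.0648⁵·354/1080) = 0.001917
ε/(3.7D) = 0.00400; √(3.17ν²L/(gD³h_f)) = 6.01×10^-5
Q = -0.965·0.001917·ln(0.004064) = 0.01018 m³/s
Check: V = 3.09 m/s, Re = 2.00×10^5, f = 0.04387, h_f = 355 m ≈ 354 m ✓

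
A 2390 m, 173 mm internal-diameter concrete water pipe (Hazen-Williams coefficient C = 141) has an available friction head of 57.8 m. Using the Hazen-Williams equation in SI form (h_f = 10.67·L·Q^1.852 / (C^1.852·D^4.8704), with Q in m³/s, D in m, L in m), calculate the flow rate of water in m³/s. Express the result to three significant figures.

Rearranging: Q = [h_f·C^1.852·D^4.8704 / (10.67·L)]^(1/1.852)
Q = [57.8·141^1.852·0.173^4.8704 / (10.67·2390)]^0.540 = 0.05217 m³/s

Q ≈ 0.0522 m³/s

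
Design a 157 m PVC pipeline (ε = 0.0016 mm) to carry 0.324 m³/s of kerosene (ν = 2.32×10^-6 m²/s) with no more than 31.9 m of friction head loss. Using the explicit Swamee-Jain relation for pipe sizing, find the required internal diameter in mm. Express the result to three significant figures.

D ≈ 223 mm

Swamee-Jain (Type III): D = 0.66·[ε^1.25·(LQ²/(gh_f))^4.75 + ν·Q^9.4·(L/(gh_f))^5.2]^0.04
LQ²/(gh_f) = 0.05267; L/(gh_f) = 0.5017
Term 1 = ε^1.25·(…)^4.75 = 4.81×10^-14; Term 2 = ν·Q^9.4·(…)^5.2 = 1.61×10^-12
D = 0.66·(4.81×10^-14 + 1.61×10^-12)^0.04 = 0.2230 m = 223 mm
Check: V = 8.29 m/s, Re = 7.97×10^5, f = 0.01222, h_f = 30.2 m ≈ 31.9 m ✓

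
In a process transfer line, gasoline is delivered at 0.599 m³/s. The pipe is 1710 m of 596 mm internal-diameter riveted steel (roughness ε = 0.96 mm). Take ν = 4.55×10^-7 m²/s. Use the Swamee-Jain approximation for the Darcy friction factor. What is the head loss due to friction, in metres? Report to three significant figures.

V = 4Q/(πD²) = 4·0.599/(π·0.596²) = 2.147 m/s
Re = VD/ν = 2.147·0.596/4.55×10^-7 = 2.81×10^6 → turbulent
ε/D = 0.96/596 = 0.00161
Swamee-Jain: f = 0.02225
h_f = f(L/D)V²/(2g) = 0.02225·(1710/0.596)·2.147²/(2·9.81) = 15.00 m

h_f ≈ 15.0 m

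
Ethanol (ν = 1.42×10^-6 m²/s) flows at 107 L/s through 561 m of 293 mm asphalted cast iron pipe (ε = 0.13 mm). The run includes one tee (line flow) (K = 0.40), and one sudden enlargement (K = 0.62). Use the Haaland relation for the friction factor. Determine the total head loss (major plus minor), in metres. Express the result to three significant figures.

V = 4Q/(πD²) = 1.587 m/s; V²/2g = 0.1284 m
Re = 3.27×10^5, ε/D = 4.44×10^-4 → f = 0.01763 (Haaland)
Major: h_f = f(L/D)·V²/2g = 0.01763·1915·0.1284 = 4.333 m
Minor: ΣK = 1.02; h_m = ΣK·V²/2g = 0.1309 m
Total H_L = 4.333 + 0.1309 = 4.464 m

H_L ≈ 4.46 m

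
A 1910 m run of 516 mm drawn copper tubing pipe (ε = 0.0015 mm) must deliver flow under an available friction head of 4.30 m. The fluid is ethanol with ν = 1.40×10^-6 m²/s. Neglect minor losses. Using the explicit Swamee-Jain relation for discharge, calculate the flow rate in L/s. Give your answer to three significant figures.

Q ≈ 274 L/s

Swamee-Jain (Type II): Q = -0.965·√(gD⁵h_f/L)·ln[ε/(3.7D) + √(3.17ν²L/(gD³h_f))]
√(gD⁵h_f/L) = √(9.81·0.516⁵·4.30/1910) = 0.02842
ε/(3.7D) = 7.86×10^-7; √(3.17ν²L/(gD³h_f)) = 4.53×10^-5
Q = -0.965·0.02842·ln(4.604×10^-5) = 0.2739 m³/s
Check: V = 1.31 m/s, Re = 4.83×10^5, f = 0.01322, h_f = 4.28 m ≈ 4.30 m ✓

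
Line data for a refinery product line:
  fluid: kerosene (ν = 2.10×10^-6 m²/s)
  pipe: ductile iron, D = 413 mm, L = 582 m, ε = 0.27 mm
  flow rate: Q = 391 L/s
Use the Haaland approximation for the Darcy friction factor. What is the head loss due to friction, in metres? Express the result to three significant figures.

h_f ≈ 11.3 m

V = 4Q/(πD²) = 4·0.391/(π·0.413²) = 2.919 m/s
Re = VD/ν = 2.919·0.413/2.10×10^-6 = 5.74×10^5 → turbulent
ε/D = 0.27/413 = 6.54×10^-4
Haaland: f = 0.01840
h_f = f(L/D)V²/(2g) = 0.01840·(582/0.413)·2.919²/(2·9.81) = 11.26 m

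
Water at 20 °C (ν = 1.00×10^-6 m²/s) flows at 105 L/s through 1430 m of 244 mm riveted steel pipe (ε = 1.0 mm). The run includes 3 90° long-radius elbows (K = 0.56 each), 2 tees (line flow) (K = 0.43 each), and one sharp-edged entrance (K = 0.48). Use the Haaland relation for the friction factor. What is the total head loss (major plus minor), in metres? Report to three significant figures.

H_L ≈ 44.2 m

V = 4Q/(πD²) = 2.246 m/s; V²/2g = 0.2570 m
Re = 5.48×10^5, ε/D = 0.00410 → f = 0.02886 (Haaland)
Major: h_f = f(L/D)·V²/2g = 0.02886·5861·0.2570 = 43.47 m
Minor: ΣK = 3.02; h_m = ΣK·V²/2g = 0.7762 m
Total H_L = 43.47 + 0.7762 = 44.24 m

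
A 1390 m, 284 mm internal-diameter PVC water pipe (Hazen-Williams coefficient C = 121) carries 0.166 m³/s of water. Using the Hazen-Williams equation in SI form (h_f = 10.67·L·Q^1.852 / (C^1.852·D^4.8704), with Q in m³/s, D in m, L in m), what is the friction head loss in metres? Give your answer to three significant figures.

h_f = 10.67·1390·0.166^1.852 / (121^1.852·0.284^4.8704) = 34.05 m

h_f ≈ 34.0 m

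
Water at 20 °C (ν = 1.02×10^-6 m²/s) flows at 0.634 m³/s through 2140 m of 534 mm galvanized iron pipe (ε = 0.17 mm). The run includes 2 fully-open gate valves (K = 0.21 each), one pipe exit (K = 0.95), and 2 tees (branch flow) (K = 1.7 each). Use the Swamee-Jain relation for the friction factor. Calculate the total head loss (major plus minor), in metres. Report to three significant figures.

H_L ≈ 27.6 m

V = 4Q/(πD²) = 2.831 m/s; V²/2g = 0.4084 m
Re = 1.48×10^6, ε/D = 3.18×10^-4 → f = 0.01570 (Swamee-Jain)
Major: h_f = f(L/D)·V²/2g = 0.01570·4007·0.4084 = 25.69 m
Minor: ΣK = 4.77; h_m = ΣK·V²/2g = 1.948 m
Total H_L = 25.69 + 1.948 = 27.64 m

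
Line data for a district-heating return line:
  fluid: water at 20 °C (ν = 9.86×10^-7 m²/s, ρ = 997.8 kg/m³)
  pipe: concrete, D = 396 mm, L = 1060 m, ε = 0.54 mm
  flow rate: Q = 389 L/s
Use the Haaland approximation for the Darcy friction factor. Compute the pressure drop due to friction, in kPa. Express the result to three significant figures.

Δp ≈ 285 kPa

V = 4Q/(πD²) = 4·0.389/(π·0.396²) = 3.158 m/s
Re = VD/ν = 3.158·0.396/9.86×10^-7 = 1.27×10^6 → turbulent
ε/D = 0.54/396 = 0.00136
Haaland: f = 0.02142
h_f = f(L/D)V²/(2g) = 0.02142·(1060/0.396)·3.158²/(2·9.81) = 29.15 m
Δp = ρg·h_f = 997.8·9.81·29.15 = 285.3 kPa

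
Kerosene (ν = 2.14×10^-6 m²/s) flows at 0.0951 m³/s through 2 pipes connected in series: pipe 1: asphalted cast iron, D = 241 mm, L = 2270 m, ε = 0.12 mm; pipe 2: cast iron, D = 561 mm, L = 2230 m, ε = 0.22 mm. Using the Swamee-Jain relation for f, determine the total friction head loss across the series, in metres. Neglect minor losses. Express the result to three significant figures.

Pipe 1: V = 2.085 m/s, Re = 2.35×10^5, ε/D = 4.98×10^-4, f = 0.01866, h_1 = f(L/D)V²/2g = 38.94 m
Pipe 2: V = 0.3847 m/s, Re = 1.01×10^5, ε/D = 3.92×10^-4, f = 0.01991, h_2 = f(L/D)V²/2g = 0.5971 m
Series → Q common, losses add: H = Σh = 39.54 m

H ≈ 39.5 m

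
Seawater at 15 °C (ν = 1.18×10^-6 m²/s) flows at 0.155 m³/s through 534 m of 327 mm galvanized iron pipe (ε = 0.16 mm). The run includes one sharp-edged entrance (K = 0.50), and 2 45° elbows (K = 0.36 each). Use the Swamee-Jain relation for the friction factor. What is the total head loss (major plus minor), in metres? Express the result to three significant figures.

V = 4Q/(πD²) = 1.846 m/s; V²/2g = 0.1736 m
Re = 5.11×10^5, ε/D = 4.89×10^-4 → f = 0.01769 (Swamee-Jain)
Major: h_f = f(L/D)·V²/2g = 0.01769·1633·0.1736 = 5.015 m
Minor: ΣK = 1.22; h_m = ΣK·V²/2g = 0.2118 m
Total H_L = 5.015 + 0.2118 = 5.227 m

H_L ≈ 5.23 m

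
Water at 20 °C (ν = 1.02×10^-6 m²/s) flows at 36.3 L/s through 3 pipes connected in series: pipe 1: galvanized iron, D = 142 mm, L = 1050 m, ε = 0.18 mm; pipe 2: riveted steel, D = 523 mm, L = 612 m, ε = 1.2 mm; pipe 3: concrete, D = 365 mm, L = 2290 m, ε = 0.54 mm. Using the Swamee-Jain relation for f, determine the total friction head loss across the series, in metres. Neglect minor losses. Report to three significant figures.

Pipe 1: V = 2.292 m/s, Re = 3.19×10^5, ε/D = 0.00127, f = 0.02174, h_1 = f(L/D)V²/2g = 43.05 m
Pipe 2: V = 0.1690 m/s, Re = 8.66×10^4, ε/D = 0.00229, f = 0.02631, h_2 = f(L/D)V²/2g = 0.04480 m
Pipe 3: V = 0.3469 m/s, Re = 1.24×10^5, ε/D = 0.00148, f = 0.02352, h_3 = f(L/D)V²/2g = 0.9052 m
Series → Q common, losses add: H = Σh = 44.00 m

H ≈ 44.0 m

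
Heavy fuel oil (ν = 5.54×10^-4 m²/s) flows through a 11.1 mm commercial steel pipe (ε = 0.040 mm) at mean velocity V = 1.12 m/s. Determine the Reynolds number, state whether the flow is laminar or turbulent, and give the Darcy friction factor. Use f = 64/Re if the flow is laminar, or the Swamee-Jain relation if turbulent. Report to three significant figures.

Re ≈ 22.4; laminar; f = 64/Re ≈ 2.85

Re = VD/ν = 1.120·0.0111/5.54×10^-4 = 22.4
Re < 2300 → laminar → f = 64/Re = 2.852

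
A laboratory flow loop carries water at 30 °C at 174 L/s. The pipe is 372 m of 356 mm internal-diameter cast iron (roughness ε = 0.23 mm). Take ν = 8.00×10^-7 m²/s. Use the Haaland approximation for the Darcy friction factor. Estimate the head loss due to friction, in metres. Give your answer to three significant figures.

h_f ≈ 2.96 m

V = 4Q/(πD²) = 4·0.174/(π·0.356²) = 1.748 m/s
Re = VD/ν = 1.748·0.356/8.00×10^-7 = 7.78×10^5 → turbulent
ε/D = 0.23/356 = 6.46×10^-4
Haaland: f = 0.01820
h_f = f(L/D)V²/(2g) = 0.01820·(372/0.356)·1.748²/(2·9.81) = 2.963 m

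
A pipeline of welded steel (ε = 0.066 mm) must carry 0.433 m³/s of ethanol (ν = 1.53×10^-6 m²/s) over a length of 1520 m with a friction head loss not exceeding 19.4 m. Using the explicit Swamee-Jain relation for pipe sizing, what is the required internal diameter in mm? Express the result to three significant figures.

D ≈ 450 mm

Swamee-Jain (Type III): D = 0.66·[ε^1.25·(LQ²/(gh_f))^4.75 + ν·Q^9.4·(L/(gh_f))^5.2]^0.04
LQ²/(gh_f) = 1.497; L/(gh_f) = 7.987
Term 1 = ε^1.25·(…)^4.75 = 4.05×10^-5; Term 2 = ν·Q^9.4·(…)^5.2 = 2.88×10^-5
D = 0.66·(4.05×10^-5 + 2.88×10^-5)^0.04 = 0.4500 m = 450 mm
Check: V = 2.72 m/s, Re = 8.01×10^5, f = 0.01437, h_f = 18.3 m ≈ 19.4 m ✓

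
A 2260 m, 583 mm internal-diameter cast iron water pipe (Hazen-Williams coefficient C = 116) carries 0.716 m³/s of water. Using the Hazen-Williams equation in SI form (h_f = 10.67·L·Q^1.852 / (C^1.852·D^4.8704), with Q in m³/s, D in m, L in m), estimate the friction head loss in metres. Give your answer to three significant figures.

h_f = 10.67·2260·0.716^1.852 / (116^1.852·0.583^4.8704) = 27.01 m

h_f ≈ 27.0 m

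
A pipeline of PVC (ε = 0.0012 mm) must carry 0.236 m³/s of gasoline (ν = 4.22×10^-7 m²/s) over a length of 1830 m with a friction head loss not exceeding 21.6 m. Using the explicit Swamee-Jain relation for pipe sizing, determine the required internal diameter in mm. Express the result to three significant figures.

D ≈ 334 mm

Swamee-Jain (Type III): D = 0.66·[ε^1.25·(LQ²/(gh_f))^4.75 + ν·Q^9.4·(L/(gh_f))^5.2]^0.04
LQ²/(gh_f) = 0.4810; L/(gh_f) = 8.636
Term 1 = ε^1.25·(…)^4.75 = 1.23×10^-9; Term 2 = ν·Q^9.4·(…)^5.2 = 3.98×10^-8
D = 0.66·(1.23×10^-9 + 3.98×10^-8)^0.04 = 0.3342 m = 334 mm
Check: V = 2.69 m/s, Re = 2.13×10^6, f = 0.01041, h_f = 21.0 m ≈ 21.6 m ✓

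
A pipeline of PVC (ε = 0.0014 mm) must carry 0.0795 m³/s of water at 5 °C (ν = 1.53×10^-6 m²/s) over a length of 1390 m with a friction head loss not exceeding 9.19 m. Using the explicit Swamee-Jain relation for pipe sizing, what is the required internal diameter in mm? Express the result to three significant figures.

Swamee-Jain (Type III): D = 0.66·[ε^1.25·(LQ²/(gh_f))^4.75 + ν·Q^9.4·(L/(gh_f))^5.2]^0.04
LQ²/(gh_f) = 0.09745; L/(gh_f) = 15.42
Term 1 = ε^1.25·(…)^4.75 = 7.57×10^-13; Term 2 = ν·Q^9.4·(…)^5.2 = 1.06×10^-10
D = 0.66·(7.57×10^-13 + 1.06×10^-10)^0.04 = 0.2635 m = 263 mm
Check: V = 1.46 m/s, Re = 2.51×10^5, f = 0.01492, h_f = 8.53 m ≈ 9.19 m ✓

D ≈ 263 mm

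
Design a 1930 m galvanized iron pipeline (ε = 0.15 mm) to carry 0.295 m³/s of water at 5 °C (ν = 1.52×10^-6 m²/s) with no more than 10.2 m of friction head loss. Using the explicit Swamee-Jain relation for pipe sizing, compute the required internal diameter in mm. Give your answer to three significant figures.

Swamee-Jain (Type III): D = 0.66·[ε^1.25·(LQ²/(gh_f))^4.75 + ν·Q^9.4·(L/(gh_f))^5.2]^0.04
LQ²/(gh_f) = 1.679; L/(gh_f) = 19.29
Term 1 = ε^1.25·(…)^4.75 = 1.94×10^-4; Term 2 = ν·Q^9.4·(…)^5.2 = 7.61×10^-5
D = 0.66·(1.94×10^-4 + 7.61×10^-5)^0.04 = 0.4751 m = 475 mm
Check: V = 1.66 m/s, Re = 5.20×10^5, f = 0.01645, h_f = 9.43 m ≈ 10.2 m ✓

D ≈ 475 mm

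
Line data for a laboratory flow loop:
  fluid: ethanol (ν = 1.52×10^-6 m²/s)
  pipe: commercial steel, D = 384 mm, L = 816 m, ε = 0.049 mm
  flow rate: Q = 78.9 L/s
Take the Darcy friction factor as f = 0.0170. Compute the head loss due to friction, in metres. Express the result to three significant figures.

h_f ≈ 0.855 m

V = 4Q/(πD²) = 4·0.0789/(π·0.384²) = 0.6813 m/s
h_f = f(L/D)V²/(2g) = 0.01700·(816/0.384)·0.6813²/(2·9.81) = 0.8546 m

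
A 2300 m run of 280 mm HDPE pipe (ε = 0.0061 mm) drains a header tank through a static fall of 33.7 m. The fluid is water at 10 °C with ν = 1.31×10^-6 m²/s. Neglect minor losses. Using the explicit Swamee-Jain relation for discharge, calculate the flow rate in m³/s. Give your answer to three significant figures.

Swamee-Jain (Type II): Q = -0.965·√(gD⁵h_f/L)·ln[ε/(3.7D) + √(3.17ν²L/(gD³h_f))]
√(gD⁵h_f/L) = √(9.81·0.280⁵·33.7/2300) = 0.01573
ε/(3.7D) = 5.89×10^-6; √(3.17ν²L/(gD³h_f)) = 4.15×10^-5
Q = -0.965·0.01573·ln(4.741×10^-5) = 0.1511 m³/s
Check: V = 2.45 m/s, Re = 5.25×10^5, f = 0.01333, h_f = 33.6 m ≈ 33.7 m ✓

Q ≈ 0.151 m³/s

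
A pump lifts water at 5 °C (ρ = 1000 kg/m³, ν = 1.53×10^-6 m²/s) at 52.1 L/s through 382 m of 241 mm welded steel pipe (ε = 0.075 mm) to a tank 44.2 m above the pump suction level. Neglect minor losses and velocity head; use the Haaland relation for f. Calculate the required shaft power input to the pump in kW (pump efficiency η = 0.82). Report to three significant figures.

V = 4Q/(πD²) = 1.142 m/s; Re = 1.80×10^5; ε/D = 3.11×10^-4; f = 0.01779
h_f = f(L/D)V²/2g = 1.875 m
Total head H = z + h_f = 44.2 + 1.875 = 46.07 m
P_hyd = ρgQH = 1000·9.81·0.0521·46.07 = 23.55 kW
P_shaft = P_hyd/η = 23.55/0.82 = 28.72 kW

P_shaft ≈ 28.7 kW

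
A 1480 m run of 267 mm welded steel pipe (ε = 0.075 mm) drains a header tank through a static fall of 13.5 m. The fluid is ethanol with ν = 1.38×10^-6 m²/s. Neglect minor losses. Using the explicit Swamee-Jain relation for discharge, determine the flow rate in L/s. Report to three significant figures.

Swamee-Jain (Type II): Q = -0.965·√(gD⁵h_f/L)·ln[ε/(3.7D) + √(3.17ν²L/(gD³h_f))]
√(gD⁵h_f/L) = √(9.81·0.267⁵·13.5/1480) = 0.01102
ε/(3.7D) = 7.59×10^-5; √(3.17ν²L/(gD³h_f)) = 5.95×10^-5
Q = -0.965·0.01102·ln(1.355×10^-4) = 0.09471 m³/s
Check: V = 1.69 m/s, Re = 3.27×10^5, f = 0.01679, h_f = 13.6 m ≈ 13.5 m ✓

Q ≈ 94.7 L/s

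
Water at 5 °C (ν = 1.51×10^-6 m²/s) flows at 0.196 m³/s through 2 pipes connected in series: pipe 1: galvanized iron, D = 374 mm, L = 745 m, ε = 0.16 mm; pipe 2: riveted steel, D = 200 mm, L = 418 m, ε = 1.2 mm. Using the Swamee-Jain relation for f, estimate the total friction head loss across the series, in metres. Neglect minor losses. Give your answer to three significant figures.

Pipe 1: V = 1.784 m/s, Re = 4.42×10^5, ε/D = 4.28×10^-4, f = 0.01743, h_1 = f(L/D)V²/2g = 5.633 m
Pipe 2: V = 6.239 m/s, Re = 8.26×10^5, ε/D = 0.00600, f = 0.03228, h_2 = f(L/D)V²/2g = 133.9 m
Series → Q common, losses add: H = Σh = 139.5 m

H ≈ 139 m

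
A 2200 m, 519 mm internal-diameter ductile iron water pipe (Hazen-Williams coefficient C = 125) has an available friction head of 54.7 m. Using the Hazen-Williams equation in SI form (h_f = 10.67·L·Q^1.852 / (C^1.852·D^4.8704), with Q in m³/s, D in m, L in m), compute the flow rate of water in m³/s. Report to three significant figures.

Rearranging: Q = [h_f·C^1.852·D^4.8704 / (10.67·L)]^(1/1.852)
Q = [54.7·125^1.852·0.519^4.8704 / (10.67·2200)]^0.540 = 0.8440 m³/s

Q ≈ 0.844 m³/s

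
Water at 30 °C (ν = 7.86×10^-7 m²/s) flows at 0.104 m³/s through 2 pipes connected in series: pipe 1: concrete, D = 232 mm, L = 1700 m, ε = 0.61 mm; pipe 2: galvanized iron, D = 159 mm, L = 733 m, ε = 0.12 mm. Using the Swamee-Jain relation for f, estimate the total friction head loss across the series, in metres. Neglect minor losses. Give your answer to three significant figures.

Pipe 1: V = 2.460 m/s, Re = 7.26×10^5, ε/D = 0.00263, f = 0.02552, h_1 = f(L/D)V²/2g = 57.68 m
Pipe 2: V = 5.238 m/s, Re = 1.06×10^6, ε/D = 7.55×10^-4, f = 0.01880, h_2 = f(L/D)V²/2g = 121.2 m
Series → Q common, losses add: H = Σh = 178.9 m

H ≈ 179 m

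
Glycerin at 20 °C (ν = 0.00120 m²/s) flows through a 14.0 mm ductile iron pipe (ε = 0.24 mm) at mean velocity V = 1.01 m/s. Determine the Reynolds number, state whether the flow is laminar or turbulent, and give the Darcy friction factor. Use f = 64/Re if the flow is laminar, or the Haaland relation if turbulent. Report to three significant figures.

Re ≈ 11.8; laminar; f = 64/Re ≈ 5.43

Re = VD/ν = 1.010·0.0140/0.00120 = 11.8
Re < 2300 → laminar → f = 64/Re = 5.431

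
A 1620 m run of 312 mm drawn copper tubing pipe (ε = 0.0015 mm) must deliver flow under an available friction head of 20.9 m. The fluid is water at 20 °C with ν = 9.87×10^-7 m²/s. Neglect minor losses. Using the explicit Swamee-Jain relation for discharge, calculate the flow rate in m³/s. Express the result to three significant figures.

Q ≈ 0.195 m³/s

Swamee-Jain (Type II): Q = -0.965·√(gD⁵h_f/L)·ln[ε/(3.7D) + √(3.17ν²L/(gD³h_f))]
√(gD⁵h_f/L) = √(9.81·0.312⁵·20.9/1620) = 0.01934
ε/(3.7D) = 1.30×10^-6; √(3.17ν²L/(gD³h_f)) = 2.83×10^-5
Q = -0.965·0.01934·ln(2.964×10^-5) = 0.1946 m³/s
Check: V = 2.55 m/s, Re = 8.05×10^5, f = 0.01215, h_f = 20.8 m ≈ 20.9 m ✓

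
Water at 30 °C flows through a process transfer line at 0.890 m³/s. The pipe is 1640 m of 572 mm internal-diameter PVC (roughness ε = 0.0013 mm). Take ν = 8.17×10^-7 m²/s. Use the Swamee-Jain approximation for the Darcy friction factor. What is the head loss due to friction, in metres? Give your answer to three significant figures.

V = 4Q/(πD²) = 4·0.890/(π·0.572²) = 3.463 m/s
Re = VD/ν = 3.463·0.572/8.17×10^-7 = 2.42×10^6 → turbulent
ε/D = 0.0013/572 = 2.27×10^-6
Swamee-Jain: f = 0.01015
h_f = f(L/D)V²/(2g) = 0.01015·(1640/0.572)·3.463²/(2·9.81) = 17.80 m

h_f ≈ 17.8 m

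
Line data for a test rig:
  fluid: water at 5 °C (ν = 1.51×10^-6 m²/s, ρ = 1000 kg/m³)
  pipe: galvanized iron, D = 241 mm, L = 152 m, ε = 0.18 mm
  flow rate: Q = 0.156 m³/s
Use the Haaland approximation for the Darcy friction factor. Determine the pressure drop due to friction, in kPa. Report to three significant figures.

V = 4Q/(πD²) = 4·0.156/(π·0.241²) = 3.420 m/s
Re = VD/ν = 3.420·0.241/1.51×10^-6 = 5.46×10^5 → turbulent
ε/D = 0.18/241 = 7.47×10^-4
Haaland: f = 0.01894
h_f = f(L/D)V²/(2g) = 0.01894·(152/0.241)·3.420²/(2·9.81) = 7.120 m
Δp = ρg·h_f = 1000·9.81·7.120 = 69.84 kPa

Δp ≈ 69.8 kPa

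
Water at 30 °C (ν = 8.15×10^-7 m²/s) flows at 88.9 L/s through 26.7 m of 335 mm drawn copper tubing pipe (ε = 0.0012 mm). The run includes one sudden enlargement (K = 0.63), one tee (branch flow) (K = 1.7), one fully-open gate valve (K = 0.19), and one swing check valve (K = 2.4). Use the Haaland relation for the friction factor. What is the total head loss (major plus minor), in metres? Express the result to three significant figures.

V = 4Q/(πD²) = 1.009 m/s; V²/2g = 0.05185 m
Re = 4.15×10^5, ε/D = 3.58×10^-6 → f = 0.01355 (Haaland)
Major: h_f = f(L/D)·V²/2g = 0.01355·79.70·0.05185 = 0.05598 m
Minor: ΣK = 4.92; h_m = ΣK·V²/2g = 0.2551 m
Total H_L = 0.05598 + 0.2551 = 0.3111 m

H_L ≈ 0.311 m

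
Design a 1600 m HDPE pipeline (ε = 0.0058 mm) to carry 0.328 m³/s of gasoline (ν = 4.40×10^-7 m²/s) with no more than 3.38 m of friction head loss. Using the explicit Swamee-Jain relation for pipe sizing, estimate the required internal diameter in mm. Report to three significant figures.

Swamee-Jain (Type III): D = 0.66·[ε^1.25·(LQ²/(gh_f))^4.75 + ν·Q^9.4·(L/(gh_f))^5.2]^0.04
LQ²/(gh_f) = 5.191; L/(gh_f) = 48.25
Term 1 = ε^1.25·(…)^4.75 = 7.11×10^-4; Term 2 = ν·Q^9.4·(…)^5.2 = 0.00703
D = 0.66·(7.11×10^-4 + 0.00703)^0.04 = 0.5434 m = 543 mm
Check: V = 1.41 m/s, Re = 1.75×10^6, f = 0.01096, h_f = 3.29 m ≈ 3.38 m ✓

D ≈ 543 mm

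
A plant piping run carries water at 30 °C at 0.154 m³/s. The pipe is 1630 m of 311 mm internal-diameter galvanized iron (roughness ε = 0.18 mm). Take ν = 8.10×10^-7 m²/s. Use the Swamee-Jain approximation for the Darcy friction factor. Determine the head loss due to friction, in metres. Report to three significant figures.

h_f ≈ 19.7 m

V = 4Q/(πD²) = 4·0.154/(π·0.311²) = 2.027 m/s
Re = VD/ν = 2.027·0.311/8.10×10^-7 = 7.78×10^5 → turbulent
ε/D = 0.18/311 = 5.79×10^-4
Swamee-Jain: f = 0.01794
h_f = f(L/D)V²/(2g) = 0.01794·(1630/0.311)·2.027²/(2·9.81) = 19.70 m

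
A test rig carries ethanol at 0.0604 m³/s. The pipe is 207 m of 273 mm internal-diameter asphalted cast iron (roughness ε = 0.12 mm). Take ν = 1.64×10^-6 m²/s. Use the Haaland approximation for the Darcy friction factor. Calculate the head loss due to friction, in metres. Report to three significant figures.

h_f ≈ 0.765 m

V = 4Q/(πD²) = 4·0.0604/(π·0.273²) = 1.032 m/s
Re = VD/ν = 1.032·0.273/1.64×10^-6 = 1.72×10^5 → turbulent
ε/D = 0.12/273 = 4.40×10^-4
Haaland: f = 0.01859
h_f = f(L/D)V²/(2g) = 0.01859·(207/0.273)·1.032²/(2·9.81) = 0.7648 m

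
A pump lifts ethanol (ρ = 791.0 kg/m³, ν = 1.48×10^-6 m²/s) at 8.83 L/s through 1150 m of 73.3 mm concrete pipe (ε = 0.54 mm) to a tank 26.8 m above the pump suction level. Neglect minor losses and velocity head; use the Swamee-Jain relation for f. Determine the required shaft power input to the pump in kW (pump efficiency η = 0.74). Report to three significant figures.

P_shaft ≈ 13.9 kW

V = 4Q/(πD²) = 2.092 m/s; Re = 1.04×10^5; ε/D = 0.00737; f = 0.03522
h_f = f(L/D)V²/2g = 123.3 m
Total head H = z + h_f = 26.8 + 123.3 = 150.1 m
P_hyd = ρgQH = 791.0·9.81·0.00883·150.1 = 10.29 kW
P_shaft = P_hyd/η = 10.29/0.74 = 13.90 kW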